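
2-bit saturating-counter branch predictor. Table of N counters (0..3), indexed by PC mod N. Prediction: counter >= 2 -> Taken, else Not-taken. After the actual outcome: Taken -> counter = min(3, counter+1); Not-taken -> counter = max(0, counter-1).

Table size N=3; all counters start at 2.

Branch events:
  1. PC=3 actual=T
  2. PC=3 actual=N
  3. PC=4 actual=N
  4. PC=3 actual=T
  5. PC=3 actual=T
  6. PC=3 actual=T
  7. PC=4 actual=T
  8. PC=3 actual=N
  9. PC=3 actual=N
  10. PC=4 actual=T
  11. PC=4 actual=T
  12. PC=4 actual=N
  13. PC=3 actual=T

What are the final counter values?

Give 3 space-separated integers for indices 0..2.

Ev 1: PC=3 idx=0 pred=T actual=T -> ctr[0]=3
Ev 2: PC=3 idx=0 pred=T actual=N -> ctr[0]=2
Ev 3: PC=4 idx=1 pred=T actual=N -> ctr[1]=1
Ev 4: PC=3 idx=0 pred=T actual=T -> ctr[0]=3
Ev 5: PC=3 idx=0 pred=T actual=T -> ctr[0]=3
Ev 6: PC=3 idx=0 pred=T actual=T -> ctr[0]=3
Ev 7: PC=4 idx=1 pred=N actual=T -> ctr[1]=2
Ev 8: PC=3 idx=0 pred=T actual=N -> ctr[0]=2
Ev 9: PC=3 idx=0 pred=T actual=N -> ctr[0]=1
Ev 10: PC=4 idx=1 pred=T actual=T -> ctr[1]=3
Ev 11: PC=4 idx=1 pred=T actual=T -> ctr[1]=3
Ev 12: PC=4 idx=1 pred=T actual=N -> ctr[1]=2
Ev 13: PC=3 idx=0 pred=N actual=T -> ctr[0]=2

Answer: 2 2 2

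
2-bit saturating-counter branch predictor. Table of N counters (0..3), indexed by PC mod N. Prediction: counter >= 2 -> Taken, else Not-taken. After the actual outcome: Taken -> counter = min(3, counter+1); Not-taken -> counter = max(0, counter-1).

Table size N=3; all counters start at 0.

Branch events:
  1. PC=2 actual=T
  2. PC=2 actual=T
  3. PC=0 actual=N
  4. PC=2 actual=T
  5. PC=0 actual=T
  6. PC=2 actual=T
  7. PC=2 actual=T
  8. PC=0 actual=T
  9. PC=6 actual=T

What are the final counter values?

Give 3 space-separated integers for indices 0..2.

Answer: 3 0 3

Derivation:
Ev 1: PC=2 idx=2 pred=N actual=T -> ctr[2]=1
Ev 2: PC=2 idx=2 pred=N actual=T -> ctr[2]=2
Ev 3: PC=0 idx=0 pred=N actual=N -> ctr[0]=0
Ev 4: PC=2 idx=2 pred=T actual=T -> ctr[2]=3
Ev 5: PC=0 idx=0 pred=N actual=T -> ctr[0]=1
Ev 6: PC=2 idx=2 pred=T actual=T -> ctr[2]=3
Ev 7: PC=2 idx=2 pred=T actual=T -> ctr[2]=3
Ev 8: PC=0 idx=0 pred=N actual=T -> ctr[0]=2
Ev 9: PC=6 idx=0 pred=T actual=T -> ctr[0]=3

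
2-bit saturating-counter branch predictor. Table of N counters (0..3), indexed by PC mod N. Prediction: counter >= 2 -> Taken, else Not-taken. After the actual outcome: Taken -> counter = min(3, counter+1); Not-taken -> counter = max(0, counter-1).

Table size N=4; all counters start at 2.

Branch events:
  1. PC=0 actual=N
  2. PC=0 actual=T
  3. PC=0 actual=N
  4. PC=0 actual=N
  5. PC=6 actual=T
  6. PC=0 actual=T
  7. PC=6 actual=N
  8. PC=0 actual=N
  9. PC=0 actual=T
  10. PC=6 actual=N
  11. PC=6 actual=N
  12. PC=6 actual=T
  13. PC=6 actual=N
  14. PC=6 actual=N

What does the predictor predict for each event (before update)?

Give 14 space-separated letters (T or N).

Answer: T N T N T N T N N T N N N N

Derivation:
Ev 1: PC=0 idx=0 pred=T actual=N -> ctr[0]=1
Ev 2: PC=0 idx=0 pred=N actual=T -> ctr[0]=2
Ev 3: PC=0 idx=0 pred=T actual=N -> ctr[0]=1
Ev 4: PC=0 idx=0 pred=N actual=N -> ctr[0]=0
Ev 5: PC=6 idx=2 pred=T actual=T -> ctr[2]=3
Ev 6: PC=0 idx=0 pred=N actual=T -> ctr[0]=1
Ev 7: PC=6 idx=2 pred=T actual=N -> ctr[2]=2
Ev 8: PC=0 idx=0 pred=N actual=N -> ctr[0]=0
Ev 9: PC=0 idx=0 pred=N actual=T -> ctr[0]=1
Ev 10: PC=6 idx=2 pred=T actual=N -> ctr[2]=1
Ev 11: PC=6 idx=2 pred=N actual=N -> ctr[2]=0
Ev 12: PC=6 idx=2 pred=N actual=T -> ctr[2]=1
Ev 13: PC=6 idx=2 pred=N actual=N -> ctr[2]=0
Ev 14: PC=6 idx=2 pred=N actual=N -> ctr[2]=0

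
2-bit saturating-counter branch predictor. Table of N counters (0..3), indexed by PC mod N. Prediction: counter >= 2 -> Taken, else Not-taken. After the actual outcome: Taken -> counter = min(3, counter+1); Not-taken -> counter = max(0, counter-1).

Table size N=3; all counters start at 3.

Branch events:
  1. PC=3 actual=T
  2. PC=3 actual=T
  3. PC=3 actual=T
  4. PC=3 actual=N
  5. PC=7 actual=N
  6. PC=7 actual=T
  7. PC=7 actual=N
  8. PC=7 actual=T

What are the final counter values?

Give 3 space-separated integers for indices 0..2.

Ev 1: PC=3 idx=0 pred=T actual=T -> ctr[0]=3
Ev 2: PC=3 idx=0 pred=T actual=T -> ctr[0]=3
Ev 3: PC=3 idx=0 pred=T actual=T -> ctr[0]=3
Ev 4: PC=3 idx=0 pred=T actual=N -> ctr[0]=2
Ev 5: PC=7 idx=1 pred=T actual=N -> ctr[1]=2
Ev 6: PC=7 idx=1 pred=T actual=T -> ctr[1]=3
Ev 7: PC=7 idx=1 pred=T actual=N -> ctr[1]=2
Ev 8: PC=7 idx=1 pred=T actual=T -> ctr[1]=3

Answer: 2 3 3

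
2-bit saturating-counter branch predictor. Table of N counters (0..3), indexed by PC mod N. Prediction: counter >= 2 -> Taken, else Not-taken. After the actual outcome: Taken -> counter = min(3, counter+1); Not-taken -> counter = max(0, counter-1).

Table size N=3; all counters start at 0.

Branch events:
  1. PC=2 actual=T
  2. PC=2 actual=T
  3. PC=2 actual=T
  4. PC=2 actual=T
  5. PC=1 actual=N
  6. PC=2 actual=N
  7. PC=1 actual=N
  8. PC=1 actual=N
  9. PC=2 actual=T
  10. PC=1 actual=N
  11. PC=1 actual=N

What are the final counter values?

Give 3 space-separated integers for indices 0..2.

Ev 1: PC=2 idx=2 pred=N actual=T -> ctr[2]=1
Ev 2: PC=2 idx=2 pred=N actual=T -> ctr[2]=2
Ev 3: PC=2 idx=2 pred=T actual=T -> ctr[2]=3
Ev 4: PC=2 idx=2 pred=T actual=T -> ctr[2]=3
Ev 5: PC=1 idx=1 pred=N actual=N -> ctr[1]=0
Ev 6: PC=2 idx=2 pred=T actual=N -> ctr[2]=2
Ev 7: PC=1 idx=1 pred=N actual=N -> ctr[1]=0
Ev 8: PC=1 idx=1 pred=N actual=N -> ctr[1]=0
Ev 9: PC=2 idx=2 pred=T actual=T -> ctr[2]=3
Ev 10: PC=1 idx=1 pred=N actual=N -> ctr[1]=0
Ev 11: PC=1 idx=1 pred=N actual=N -> ctr[1]=0

Answer: 0 0 3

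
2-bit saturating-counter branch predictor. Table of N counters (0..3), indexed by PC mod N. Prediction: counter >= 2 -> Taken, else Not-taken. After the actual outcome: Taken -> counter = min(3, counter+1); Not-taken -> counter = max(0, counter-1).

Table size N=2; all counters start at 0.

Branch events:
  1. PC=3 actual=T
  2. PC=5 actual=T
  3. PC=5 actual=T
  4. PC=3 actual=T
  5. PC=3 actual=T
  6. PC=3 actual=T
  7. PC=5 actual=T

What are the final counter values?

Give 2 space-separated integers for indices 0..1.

Answer: 0 3

Derivation:
Ev 1: PC=3 idx=1 pred=N actual=T -> ctr[1]=1
Ev 2: PC=5 idx=1 pred=N actual=T -> ctr[1]=2
Ev 3: PC=5 idx=1 pred=T actual=T -> ctr[1]=3
Ev 4: PC=3 idx=1 pred=T actual=T -> ctr[1]=3
Ev 5: PC=3 idx=1 pred=T actual=T -> ctr[1]=3
Ev 6: PC=3 idx=1 pred=T actual=T -> ctr[1]=3
Ev 7: PC=5 idx=1 pred=T actual=T -> ctr[1]=3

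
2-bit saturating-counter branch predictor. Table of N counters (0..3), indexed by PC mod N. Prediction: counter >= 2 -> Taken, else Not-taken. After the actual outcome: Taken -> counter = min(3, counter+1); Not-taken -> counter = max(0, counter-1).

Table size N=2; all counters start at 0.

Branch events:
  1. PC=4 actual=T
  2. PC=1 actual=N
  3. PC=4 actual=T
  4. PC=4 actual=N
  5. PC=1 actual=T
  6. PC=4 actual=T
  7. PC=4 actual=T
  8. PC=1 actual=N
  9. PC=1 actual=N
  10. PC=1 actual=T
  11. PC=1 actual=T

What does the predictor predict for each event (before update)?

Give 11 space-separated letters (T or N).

Answer: N N N T N N T N N N N

Derivation:
Ev 1: PC=4 idx=0 pred=N actual=T -> ctr[0]=1
Ev 2: PC=1 idx=1 pred=N actual=N -> ctr[1]=0
Ev 3: PC=4 idx=0 pred=N actual=T -> ctr[0]=2
Ev 4: PC=4 idx=0 pred=T actual=N -> ctr[0]=1
Ev 5: PC=1 idx=1 pred=N actual=T -> ctr[1]=1
Ev 6: PC=4 idx=0 pred=N actual=T -> ctr[0]=2
Ev 7: PC=4 idx=0 pred=T actual=T -> ctr[0]=3
Ev 8: PC=1 idx=1 pred=N actual=N -> ctr[1]=0
Ev 9: PC=1 idx=1 pred=N actual=N -> ctr[1]=0
Ev 10: PC=1 idx=1 pred=N actual=T -> ctr[1]=1
Ev 11: PC=1 idx=1 pred=N actual=T -> ctr[1]=2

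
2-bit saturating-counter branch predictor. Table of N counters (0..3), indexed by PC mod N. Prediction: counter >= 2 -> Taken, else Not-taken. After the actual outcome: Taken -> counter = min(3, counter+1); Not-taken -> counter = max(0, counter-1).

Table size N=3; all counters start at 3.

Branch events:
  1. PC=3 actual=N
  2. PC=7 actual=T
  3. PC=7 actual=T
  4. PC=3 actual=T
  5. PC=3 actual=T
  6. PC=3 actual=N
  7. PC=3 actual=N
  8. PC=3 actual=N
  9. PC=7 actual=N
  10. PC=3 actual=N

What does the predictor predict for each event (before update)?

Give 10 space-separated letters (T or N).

Ev 1: PC=3 idx=0 pred=T actual=N -> ctr[0]=2
Ev 2: PC=7 idx=1 pred=T actual=T -> ctr[1]=3
Ev 3: PC=7 idx=1 pred=T actual=T -> ctr[1]=3
Ev 4: PC=3 idx=0 pred=T actual=T -> ctr[0]=3
Ev 5: PC=3 idx=0 pred=T actual=T -> ctr[0]=3
Ev 6: PC=3 idx=0 pred=T actual=N -> ctr[0]=2
Ev 7: PC=3 idx=0 pred=T actual=N -> ctr[0]=1
Ev 8: PC=3 idx=0 pred=N actual=N -> ctr[0]=0
Ev 9: PC=7 idx=1 pred=T actual=N -> ctr[1]=2
Ev 10: PC=3 idx=0 pred=N actual=N -> ctr[0]=0

Answer: T T T T T T T N T N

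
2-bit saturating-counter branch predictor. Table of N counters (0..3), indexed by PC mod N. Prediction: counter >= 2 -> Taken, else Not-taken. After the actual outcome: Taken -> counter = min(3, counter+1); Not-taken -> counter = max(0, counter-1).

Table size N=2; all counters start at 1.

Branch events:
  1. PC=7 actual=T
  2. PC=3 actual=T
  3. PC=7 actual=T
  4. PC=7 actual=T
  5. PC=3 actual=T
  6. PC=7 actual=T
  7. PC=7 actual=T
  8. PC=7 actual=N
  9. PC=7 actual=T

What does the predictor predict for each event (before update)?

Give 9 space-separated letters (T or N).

Ev 1: PC=7 idx=1 pred=N actual=T -> ctr[1]=2
Ev 2: PC=3 idx=1 pred=T actual=T -> ctr[1]=3
Ev 3: PC=7 idx=1 pred=T actual=T -> ctr[1]=3
Ev 4: PC=7 idx=1 pred=T actual=T -> ctr[1]=3
Ev 5: PC=3 idx=1 pred=T actual=T -> ctr[1]=3
Ev 6: PC=7 idx=1 pred=T actual=T -> ctr[1]=3
Ev 7: PC=7 idx=1 pred=T actual=T -> ctr[1]=3
Ev 8: PC=7 idx=1 pred=T actual=N -> ctr[1]=2
Ev 9: PC=7 idx=1 pred=T actual=T -> ctr[1]=3

Answer: N T T T T T T T T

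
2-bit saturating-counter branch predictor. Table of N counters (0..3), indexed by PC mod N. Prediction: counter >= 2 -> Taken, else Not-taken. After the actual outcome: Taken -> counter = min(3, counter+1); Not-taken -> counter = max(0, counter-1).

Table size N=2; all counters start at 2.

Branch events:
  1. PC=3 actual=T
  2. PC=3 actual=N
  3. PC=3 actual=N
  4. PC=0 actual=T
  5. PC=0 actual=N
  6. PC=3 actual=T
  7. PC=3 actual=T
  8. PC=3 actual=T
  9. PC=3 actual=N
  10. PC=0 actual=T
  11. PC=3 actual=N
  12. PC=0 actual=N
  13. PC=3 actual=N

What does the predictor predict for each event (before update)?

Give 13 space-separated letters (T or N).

Ev 1: PC=3 idx=1 pred=T actual=T -> ctr[1]=3
Ev 2: PC=3 idx=1 pred=T actual=N -> ctr[1]=2
Ev 3: PC=3 idx=1 pred=T actual=N -> ctr[1]=1
Ev 4: PC=0 idx=0 pred=T actual=T -> ctr[0]=3
Ev 5: PC=0 idx=0 pred=T actual=N -> ctr[0]=2
Ev 6: PC=3 idx=1 pred=N actual=T -> ctr[1]=2
Ev 7: PC=3 idx=1 pred=T actual=T -> ctr[1]=3
Ev 8: PC=3 idx=1 pred=T actual=T -> ctr[1]=3
Ev 9: PC=3 idx=1 pred=T actual=N -> ctr[1]=2
Ev 10: PC=0 idx=0 pred=T actual=T -> ctr[0]=3
Ev 11: PC=3 idx=1 pred=T actual=N -> ctr[1]=1
Ev 12: PC=0 idx=0 pred=T actual=N -> ctr[0]=2
Ev 13: PC=3 idx=1 pred=N actual=N -> ctr[1]=0

Answer: T T T T T N T T T T T T N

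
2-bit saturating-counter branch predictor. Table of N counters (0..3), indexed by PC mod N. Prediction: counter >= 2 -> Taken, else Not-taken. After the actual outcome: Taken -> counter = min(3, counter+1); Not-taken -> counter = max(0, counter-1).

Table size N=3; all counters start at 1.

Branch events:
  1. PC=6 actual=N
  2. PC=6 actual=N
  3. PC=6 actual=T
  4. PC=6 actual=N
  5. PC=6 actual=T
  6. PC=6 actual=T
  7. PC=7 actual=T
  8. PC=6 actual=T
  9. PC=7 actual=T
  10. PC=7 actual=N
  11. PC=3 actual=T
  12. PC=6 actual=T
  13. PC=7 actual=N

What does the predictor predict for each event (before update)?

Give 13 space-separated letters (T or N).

Answer: N N N N N N N T T T T T T

Derivation:
Ev 1: PC=6 idx=0 pred=N actual=N -> ctr[0]=0
Ev 2: PC=6 idx=0 pred=N actual=N -> ctr[0]=0
Ev 3: PC=6 idx=0 pred=N actual=T -> ctr[0]=1
Ev 4: PC=6 idx=0 pred=N actual=N -> ctr[0]=0
Ev 5: PC=6 idx=0 pred=N actual=T -> ctr[0]=1
Ev 6: PC=6 idx=0 pred=N actual=T -> ctr[0]=2
Ev 7: PC=7 idx=1 pred=N actual=T -> ctr[1]=2
Ev 8: PC=6 idx=0 pred=T actual=T -> ctr[0]=3
Ev 9: PC=7 idx=1 pred=T actual=T -> ctr[1]=3
Ev 10: PC=7 idx=1 pred=T actual=N -> ctr[1]=2
Ev 11: PC=3 idx=0 pred=T actual=T -> ctr[0]=3
Ev 12: PC=6 idx=0 pred=T actual=T -> ctr[0]=3
Ev 13: PC=7 idx=1 pred=T actual=N -> ctr[1]=1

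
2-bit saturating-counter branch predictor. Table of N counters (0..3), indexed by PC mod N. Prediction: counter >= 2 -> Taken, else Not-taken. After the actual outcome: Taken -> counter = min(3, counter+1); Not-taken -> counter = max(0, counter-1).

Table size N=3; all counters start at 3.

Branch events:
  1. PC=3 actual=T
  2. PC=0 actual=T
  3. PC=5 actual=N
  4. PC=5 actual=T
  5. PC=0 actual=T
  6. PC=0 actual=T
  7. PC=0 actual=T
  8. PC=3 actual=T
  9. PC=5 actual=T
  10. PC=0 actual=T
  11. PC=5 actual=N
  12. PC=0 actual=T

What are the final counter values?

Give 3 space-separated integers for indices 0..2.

Ev 1: PC=3 idx=0 pred=T actual=T -> ctr[0]=3
Ev 2: PC=0 idx=0 pred=T actual=T -> ctr[0]=3
Ev 3: PC=5 idx=2 pred=T actual=N -> ctr[2]=2
Ev 4: PC=5 idx=2 pred=T actual=T -> ctr[2]=3
Ev 5: PC=0 idx=0 pred=T actual=T -> ctr[0]=3
Ev 6: PC=0 idx=0 pred=T actual=T -> ctr[0]=3
Ev 7: PC=0 idx=0 pred=T actual=T -> ctr[0]=3
Ev 8: PC=3 idx=0 pred=T actual=T -> ctr[0]=3
Ev 9: PC=5 idx=2 pred=T actual=T -> ctr[2]=3
Ev 10: PC=0 idx=0 pred=T actual=T -> ctr[0]=3
Ev 11: PC=5 idx=2 pred=T actual=N -> ctr[2]=2
Ev 12: PC=0 idx=0 pred=T actual=T -> ctr[0]=3

Answer: 3 3 2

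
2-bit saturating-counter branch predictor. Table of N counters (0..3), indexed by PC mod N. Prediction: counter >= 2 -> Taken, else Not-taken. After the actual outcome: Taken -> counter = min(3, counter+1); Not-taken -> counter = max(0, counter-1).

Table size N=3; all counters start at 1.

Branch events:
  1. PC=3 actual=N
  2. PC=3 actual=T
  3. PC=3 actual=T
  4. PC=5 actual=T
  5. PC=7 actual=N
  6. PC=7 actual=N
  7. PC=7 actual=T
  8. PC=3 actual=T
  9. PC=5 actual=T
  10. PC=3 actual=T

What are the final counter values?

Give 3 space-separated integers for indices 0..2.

Ev 1: PC=3 idx=0 pred=N actual=N -> ctr[0]=0
Ev 2: PC=3 idx=0 pred=N actual=T -> ctr[0]=1
Ev 3: PC=3 idx=0 pred=N actual=T -> ctr[0]=2
Ev 4: PC=5 idx=2 pred=N actual=T -> ctr[2]=2
Ev 5: PC=7 idx=1 pred=N actual=N -> ctr[1]=0
Ev 6: PC=7 idx=1 pred=N actual=N -> ctr[1]=0
Ev 7: PC=7 idx=1 pred=N actual=T -> ctr[1]=1
Ev 8: PC=3 idx=0 pred=T actual=T -> ctr[0]=3
Ev 9: PC=5 idx=2 pred=T actual=T -> ctr[2]=3
Ev 10: PC=3 idx=0 pred=T actual=T -> ctr[0]=3

Answer: 3 1 3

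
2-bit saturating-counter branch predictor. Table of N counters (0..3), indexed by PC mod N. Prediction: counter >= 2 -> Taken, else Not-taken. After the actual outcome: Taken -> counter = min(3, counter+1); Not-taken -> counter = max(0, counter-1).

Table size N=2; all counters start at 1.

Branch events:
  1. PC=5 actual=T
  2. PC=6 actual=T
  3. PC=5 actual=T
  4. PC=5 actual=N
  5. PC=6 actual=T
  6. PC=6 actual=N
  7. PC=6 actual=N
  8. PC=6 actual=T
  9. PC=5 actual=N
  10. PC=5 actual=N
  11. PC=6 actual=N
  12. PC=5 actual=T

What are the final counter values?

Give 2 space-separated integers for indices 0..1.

Answer: 1 1

Derivation:
Ev 1: PC=5 idx=1 pred=N actual=T -> ctr[1]=2
Ev 2: PC=6 idx=0 pred=N actual=T -> ctr[0]=2
Ev 3: PC=5 idx=1 pred=T actual=T -> ctr[1]=3
Ev 4: PC=5 idx=1 pred=T actual=N -> ctr[1]=2
Ev 5: PC=6 idx=0 pred=T actual=T -> ctr[0]=3
Ev 6: PC=6 idx=0 pred=T actual=N -> ctr[0]=2
Ev 7: PC=6 idx=0 pred=T actual=N -> ctr[0]=1
Ev 8: PC=6 idx=0 pred=N actual=T -> ctr[0]=2
Ev 9: PC=5 idx=1 pred=T actual=N -> ctr[1]=1
Ev 10: PC=5 idx=1 pred=N actual=N -> ctr[1]=0
Ev 11: PC=6 idx=0 pred=T actual=N -> ctr[0]=1
Ev 12: PC=5 idx=1 pred=N actual=T -> ctr[1]=1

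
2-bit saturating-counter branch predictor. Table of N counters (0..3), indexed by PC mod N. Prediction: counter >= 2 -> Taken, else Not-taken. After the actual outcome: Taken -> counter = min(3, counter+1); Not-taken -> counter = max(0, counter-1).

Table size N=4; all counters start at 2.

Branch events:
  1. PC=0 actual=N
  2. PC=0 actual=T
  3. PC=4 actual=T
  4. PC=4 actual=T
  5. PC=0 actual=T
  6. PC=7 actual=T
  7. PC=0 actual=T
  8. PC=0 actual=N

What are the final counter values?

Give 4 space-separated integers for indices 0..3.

Answer: 2 2 2 3

Derivation:
Ev 1: PC=0 idx=0 pred=T actual=N -> ctr[0]=1
Ev 2: PC=0 idx=0 pred=N actual=T -> ctr[0]=2
Ev 3: PC=4 idx=0 pred=T actual=T -> ctr[0]=3
Ev 4: PC=4 idx=0 pred=T actual=T -> ctr[0]=3
Ev 5: PC=0 idx=0 pred=T actual=T -> ctr[0]=3
Ev 6: PC=7 idx=3 pred=T actual=T -> ctr[3]=3
Ev 7: PC=0 idx=0 pred=T actual=T -> ctr[0]=3
Ev 8: PC=0 idx=0 pred=T actual=N -> ctr[0]=2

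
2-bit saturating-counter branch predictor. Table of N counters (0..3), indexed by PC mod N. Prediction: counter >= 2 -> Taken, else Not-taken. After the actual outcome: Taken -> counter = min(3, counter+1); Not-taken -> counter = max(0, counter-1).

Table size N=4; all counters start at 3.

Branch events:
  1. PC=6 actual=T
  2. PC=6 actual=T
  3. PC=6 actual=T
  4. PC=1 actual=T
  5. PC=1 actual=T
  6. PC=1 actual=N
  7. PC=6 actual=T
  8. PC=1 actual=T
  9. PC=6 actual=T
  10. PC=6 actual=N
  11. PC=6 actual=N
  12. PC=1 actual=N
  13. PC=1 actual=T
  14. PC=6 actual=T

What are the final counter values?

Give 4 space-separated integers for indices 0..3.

Ev 1: PC=6 idx=2 pred=T actual=T -> ctr[2]=3
Ev 2: PC=6 idx=2 pred=T actual=T -> ctr[2]=3
Ev 3: PC=6 idx=2 pred=T actual=T -> ctr[2]=3
Ev 4: PC=1 idx=1 pred=T actual=T -> ctr[1]=3
Ev 5: PC=1 idx=1 pred=T actual=T -> ctr[1]=3
Ev 6: PC=1 idx=1 pred=T actual=N -> ctr[1]=2
Ev 7: PC=6 idx=2 pred=T actual=T -> ctr[2]=3
Ev 8: PC=1 idx=1 pred=T actual=T -> ctr[1]=3
Ev 9: PC=6 idx=2 pred=T actual=T -> ctr[2]=3
Ev 10: PC=6 idx=2 pred=T actual=N -> ctr[2]=2
Ev 11: PC=6 idx=2 pred=T actual=N -> ctr[2]=1
Ev 12: PC=1 idx=1 pred=T actual=N -> ctr[1]=2
Ev 13: PC=1 idx=1 pred=T actual=T -> ctr[1]=3
Ev 14: PC=6 idx=2 pred=N actual=T -> ctr[2]=2

Answer: 3 3 2 3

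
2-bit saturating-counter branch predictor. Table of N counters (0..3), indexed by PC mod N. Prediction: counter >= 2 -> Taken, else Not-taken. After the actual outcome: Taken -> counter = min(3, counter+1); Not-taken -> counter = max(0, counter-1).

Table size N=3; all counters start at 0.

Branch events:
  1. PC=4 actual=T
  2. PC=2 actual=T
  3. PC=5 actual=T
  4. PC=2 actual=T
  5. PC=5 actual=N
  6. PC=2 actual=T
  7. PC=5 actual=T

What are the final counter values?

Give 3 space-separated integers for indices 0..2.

Ev 1: PC=4 idx=1 pred=N actual=T -> ctr[1]=1
Ev 2: PC=2 idx=2 pred=N actual=T -> ctr[2]=1
Ev 3: PC=5 idx=2 pred=N actual=T -> ctr[2]=2
Ev 4: PC=2 idx=2 pred=T actual=T -> ctr[2]=3
Ev 5: PC=5 idx=2 pred=T actual=N -> ctr[2]=2
Ev 6: PC=2 idx=2 pred=T actual=T -> ctr[2]=3
Ev 7: PC=5 idx=2 pred=T actual=T -> ctr[2]=3

Answer: 0 1 3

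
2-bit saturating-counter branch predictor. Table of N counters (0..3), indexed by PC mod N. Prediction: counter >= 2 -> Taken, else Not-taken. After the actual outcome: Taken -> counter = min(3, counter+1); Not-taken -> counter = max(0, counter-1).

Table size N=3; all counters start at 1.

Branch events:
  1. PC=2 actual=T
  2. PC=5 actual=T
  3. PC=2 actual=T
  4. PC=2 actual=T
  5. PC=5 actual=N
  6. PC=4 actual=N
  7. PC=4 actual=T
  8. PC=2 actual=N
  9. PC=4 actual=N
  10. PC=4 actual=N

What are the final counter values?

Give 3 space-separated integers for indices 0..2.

Answer: 1 0 1

Derivation:
Ev 1: PC=2 idx=2 pred=N actual=T -> ctr[2]=2
Ev 2: PC=5 idx=2 pred=T actual=T -> ctr[2]=3
Ev 3: PC=2 idx=2 pred=T actual=T -> ctr[2]=3
Ev 4: PC=2 idx=2 pred=T actual=T -> ctr[2]=3
Ev 5: PC=5 idx=2 pred=T actual=N -> ctr[2]=2
Ev 6: PC=4 idx=1 pred=N actual=N -> ctr[1]=0
Ev 7: PC=4 idx=1 pred=N actual=T -> ctr[1]=1
Ev 8: PC=2 idx=2 pred=T actual=N -> ctr[2]=1
Ev 9: PC=4 idx=1 pred=N actual=N -> ctr[1]=0
Ev 10: PC=4 idx=1 pred=N actual=N -> ctr[1]=0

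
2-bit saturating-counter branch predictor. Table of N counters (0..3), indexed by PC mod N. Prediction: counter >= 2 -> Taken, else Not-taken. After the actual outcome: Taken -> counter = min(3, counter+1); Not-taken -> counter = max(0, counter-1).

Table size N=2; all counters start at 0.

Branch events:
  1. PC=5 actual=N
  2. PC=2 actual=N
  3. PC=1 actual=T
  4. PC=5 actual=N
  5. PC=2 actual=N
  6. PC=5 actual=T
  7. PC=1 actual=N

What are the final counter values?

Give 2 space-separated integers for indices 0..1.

Answer: 0 0

Derivation:
Ev 1: PC=5 idx=1 pred=N actual=N -> ctr[1]=0
Ev 2: PC=2 idx=0 pred=N actual=N -> ctr[0]=0
Ev 3: PC=1 idx=1 pred=N actual=T -> ctr[1]=1
Ev 4: PC=5 idx=1 pred=N actual=N -> ctr[1]=0
Ev 5: PC=2 idx=0 pred=N actual=N -> ctr[0]=0
Ev 6: PC=5 idx=1 pred=N actual=T -> ctr[1]=1
Ev 7: PC=1 idx=1 pred=N actual=N -> ctr[1]=0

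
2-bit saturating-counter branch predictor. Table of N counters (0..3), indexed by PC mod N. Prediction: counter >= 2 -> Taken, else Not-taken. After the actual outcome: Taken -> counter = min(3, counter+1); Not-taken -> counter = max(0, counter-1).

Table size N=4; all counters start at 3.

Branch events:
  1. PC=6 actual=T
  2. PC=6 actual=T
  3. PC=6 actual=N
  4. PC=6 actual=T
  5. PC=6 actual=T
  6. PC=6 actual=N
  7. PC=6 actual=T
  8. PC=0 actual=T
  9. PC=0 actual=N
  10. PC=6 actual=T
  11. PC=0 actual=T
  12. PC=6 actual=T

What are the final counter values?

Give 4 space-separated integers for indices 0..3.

Ev 1: PC=6 idx=2 pred=T actual=T -> ctr[2]=3
Ev 2: PC=6 idx=2 pred=T actual=T -> ctr[2]=3
Ev 3: PC=6 idx=2 pred=T actual=N -> ctr[2]=2
Ev 4: PC=6 idx=2 pred=T actual=T -> ctr[2]=3
Ev 5: PC=6 idx=2 pred=T actual=T -> ctr[2]=3
Ev 6: PC=6 idx=2 pred=T actual=N -> ctr[2]=2
Ev 7: PC=6 idx=2 pred=T actual=T -> ctr[2]=3
Ev 8: PC=0 idx=0 pred=T actual=T -> ctr[0]=3
Ev 9: PC=0 idx=0 pred=T actual=N -> ctr[0]=2
Ev 10: PC=6 idx=2 pred=T actual=T -> ctr[2]=3
Ev 11: PC=0 idx=0 pred=T actual=T -> ctr[0]=3
Ev 12: PC=6 idx=2 pred=T actual=T -> ctr[2]=3

Answer: 3 3 3 3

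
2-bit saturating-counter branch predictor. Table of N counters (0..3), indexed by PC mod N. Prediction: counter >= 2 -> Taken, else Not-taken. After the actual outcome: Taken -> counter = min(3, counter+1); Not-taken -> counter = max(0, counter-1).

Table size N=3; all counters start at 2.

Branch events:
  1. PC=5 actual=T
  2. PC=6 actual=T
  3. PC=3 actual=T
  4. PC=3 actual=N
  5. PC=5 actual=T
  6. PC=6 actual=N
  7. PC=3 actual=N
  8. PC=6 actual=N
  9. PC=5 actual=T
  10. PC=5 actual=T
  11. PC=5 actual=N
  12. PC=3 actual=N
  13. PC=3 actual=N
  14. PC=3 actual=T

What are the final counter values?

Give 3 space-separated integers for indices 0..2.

Answer: 1 2 2

Derivation:
Ev 1: PC=5 idx=2 pred=T actual=T -> ctr[2]=3
Ev 2: PC=6 idx=0 pred=T actual=T -> ctr[0]=3
Ev 3: PC=3 idx=0 pred=T actual=T -> ctr[0]=3
Ev 4: PC=3 idx=0 pred=T actual=N -> ctr[0]=2
Ev 5: PC=5 idx=2 pred=T actual=T -> ctr[2]=3
Ev 6: PC=6 idx=0 pred=T actual=N -> ctr[0]=1
Ev 7: PC=3 idx=0 pred=N actual=N -> ctr[0]=0
Ev 8: PC=6 idx=0 pred=N actual=N -> ctr[0]=0
Ev 9: PC=5 idx=2 pred=T actual=T -> ctr[2]=3
Ev 10: PC=5 idx=2 pred=T actual=T -> ctr[2]=3
Ev 11: PC=5 idx=2 pred=T actual=N -> ctr[2]=2
Ev 12: PC=3 idx=0 pred=N actual=N -> ctr[0]=0
Ev 13: PC=3 idx=0 pred=N actual=N -> ctr[0]=0
Ev 14: PC=3 idx=0 pred=N actual=T -> ctr[0]=1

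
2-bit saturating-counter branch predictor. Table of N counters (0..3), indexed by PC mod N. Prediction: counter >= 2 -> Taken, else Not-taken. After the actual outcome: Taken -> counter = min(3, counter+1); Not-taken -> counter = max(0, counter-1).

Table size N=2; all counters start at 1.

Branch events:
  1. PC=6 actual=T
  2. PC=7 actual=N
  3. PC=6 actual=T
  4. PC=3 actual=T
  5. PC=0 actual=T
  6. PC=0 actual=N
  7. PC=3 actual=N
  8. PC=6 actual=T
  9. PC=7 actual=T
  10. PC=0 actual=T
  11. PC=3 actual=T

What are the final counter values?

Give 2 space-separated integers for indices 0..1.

Ev 1: PC=6 idx=0 pred=N actual=T -> ctr[0]=2
Ev 2: PC=7 idx=1 pred=N actual=N -> ctr[1]=0
Ev 3: PC=6 idx=0 pred=T actual=T -> ctr[0]=3
Ev 4: PC=3 idx=1 pred=N actual=T -> ctr[1]=1
Ev 5: PC=0 idx=0 pred=T actual=T -> ctr[0]=3
Ev 6: PC=0 idx=0 pred=T actual=N -> ctr[0]=2
Ev 7: PC=3 idx=1 pred=N actual=N -> ctr[1]=0
Ev 8: PC=6 idx=0 pred=T actual=T -> ctr[0]=3
Ev 9: PC=7 idx=1 pred=N actual=T -> ctr[1]=1
Ev 10: PC=0 idx=0 pred=T actual=T -> ctr[0]=3
Ev 11: PC=3 idx=1 pred=N actual=T -> ctr[1]=2

Answer: 3 2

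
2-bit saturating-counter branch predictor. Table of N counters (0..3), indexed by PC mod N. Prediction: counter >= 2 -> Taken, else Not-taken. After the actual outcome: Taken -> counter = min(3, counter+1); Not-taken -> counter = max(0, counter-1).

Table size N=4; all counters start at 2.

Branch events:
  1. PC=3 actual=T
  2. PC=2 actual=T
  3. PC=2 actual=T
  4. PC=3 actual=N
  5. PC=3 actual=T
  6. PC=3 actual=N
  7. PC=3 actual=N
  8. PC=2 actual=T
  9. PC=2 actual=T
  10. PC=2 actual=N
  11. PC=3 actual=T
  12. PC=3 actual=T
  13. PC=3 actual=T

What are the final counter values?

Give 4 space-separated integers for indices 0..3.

Answer: 2 2 2 3

Derivation:
Ev 1: PC=3 idx=3 pred=T actual=T -> ctr[3]=3
Ev 2: PC=2 idx=2 pred=T actual=T -> ctr[2]=3
Ev 3: PC=2 idx=2 pred=T actual=T -> ctr[2]=3
Ev 4: PC=3 idx=3 pred=T actual=N -> ctr[3]=2
Ev 5: PC=3 idx=3 pred=T actual=T -> ctr[3]=3
Ev 6: PC=3 idx=3 pred=T actual=N -> ctr[3]=2
Ev 7: PC=3 idx=3 pred=T actual=N -> ctr[3]=1
Ev 8: PC=2 idx=2 pred=T actual=T -> ctr[2]=3
Ev 9: PC=2 idx=2 pred=T actual=T -> ctr[2]=3
Ev 10: PC=2 idx=2 pred=T actual=N -> ctr[2]=2
Ev 11: PC=3 idx=3 pred=N actual=T -> ctr[3]=2
Ev 12: PC=3 idx=3 pred=T actual=T -> ctr[3]=3
Ev 13: PC=3 idx=3 pred=T actual=T -> ctr[3]=3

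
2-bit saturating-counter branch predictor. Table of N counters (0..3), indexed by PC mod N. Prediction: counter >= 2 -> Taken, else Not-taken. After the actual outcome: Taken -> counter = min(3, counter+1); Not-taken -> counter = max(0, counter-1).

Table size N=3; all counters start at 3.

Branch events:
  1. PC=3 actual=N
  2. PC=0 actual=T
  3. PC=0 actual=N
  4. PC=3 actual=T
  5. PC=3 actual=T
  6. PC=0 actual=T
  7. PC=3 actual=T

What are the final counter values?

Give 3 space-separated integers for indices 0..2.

Answer: 3 3 3

Derivation:
Ev 1: PC=3 idx=0 pred=T actual=N -> ctr[0]=2
Ev 2: PC=0 idx=0 pred=T actual=T -> ctr[0]=3
Ev 3: PC=0 idx=0 pred=T actual=N -> ctr[0]=2
Ev 4: PC=3 idx=0 pred=T actual=T -> ctr[0]=3
Ev 5: PC=3 idx=0 pred=T actual=T -> ctr[0]=3
Ev 6: PC=0 idx=0 pred=T actual=T -> ctr[0]=3
Ev 7: PC=3 idx=0 pred=T actual=T -> ctr[0]=3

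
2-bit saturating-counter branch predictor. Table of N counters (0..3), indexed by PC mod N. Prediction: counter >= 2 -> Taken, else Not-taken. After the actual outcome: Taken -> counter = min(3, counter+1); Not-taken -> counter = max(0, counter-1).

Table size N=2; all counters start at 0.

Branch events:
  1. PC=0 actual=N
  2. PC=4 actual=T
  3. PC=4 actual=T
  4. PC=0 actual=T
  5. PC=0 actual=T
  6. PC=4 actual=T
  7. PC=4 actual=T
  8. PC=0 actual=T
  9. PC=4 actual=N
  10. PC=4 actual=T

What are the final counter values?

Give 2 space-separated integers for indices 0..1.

Ev 1: PC=0 idx=0 pred=N actual=N -> ctr[0]=0
Ev 2: PC=4 idx=0 pred=N actual=T -> ctr[0]=1
Ev 3: PC=4 idx=0 pred=N actual=T -> ctr[0]=2
Ev 4: PC=0 idx=0 pred=T actual=T -> ctr[0]=3
Ev 5: PC=0 idx=0 pred=T actual=T -> ctr[0]=3
Ev 6: PC=4 idx=0 pred=T actual=T -> ctr[0]=3
Ev 7: PC=4 idx=0 pred=T actual=T -> ctr[0]=3
Ev 8: PC=0 idx=0 pred=T actual=T -> ctr[0]=3
Ev 9: PC=4 idx=0 pred=T actual=N -> ctr[0]=2
Ev 10: PC=4 idx=0 pred=T actual=T -> ctr[0]=3

Answer: 3 0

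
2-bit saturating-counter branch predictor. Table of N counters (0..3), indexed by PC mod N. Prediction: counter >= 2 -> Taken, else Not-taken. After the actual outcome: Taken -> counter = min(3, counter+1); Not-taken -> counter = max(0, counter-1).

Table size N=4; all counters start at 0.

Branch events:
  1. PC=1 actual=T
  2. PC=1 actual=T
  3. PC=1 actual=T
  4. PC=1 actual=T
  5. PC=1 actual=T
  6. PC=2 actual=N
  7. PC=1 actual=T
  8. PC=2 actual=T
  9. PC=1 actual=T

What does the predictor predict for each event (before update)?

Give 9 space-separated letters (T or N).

Ev 1: PC=1 idx=1 pred=N actual=T -> ctr[1]=1
Ev 2: PC=1 idx=1 pred=N actual=T -> ctr[1]=2
Ev 3: PC=1 idx=1 pred=T actual=T -> ctr[1]=3
Ev 4: PC=1 idx=1 pred=T actual=T -> ctr[1]=3
Ev 5: PC=1 idx=1 pred=T actual=T -> ctr[1]=3
Ev 6: PC=2 idx=2 pred=N actual=N -> ctr[2]=0
Ev 7: PC=1 idx=1 pred=T actual=T -> ctr[1]=3
Ev 8: PC=2 idx=2 pred=N actual=T -> ctr[2]=1
Ev 9: PC=1 idx=1 pred=T actual=T -> ctr[1]=3

Answer: N N T T T N T N T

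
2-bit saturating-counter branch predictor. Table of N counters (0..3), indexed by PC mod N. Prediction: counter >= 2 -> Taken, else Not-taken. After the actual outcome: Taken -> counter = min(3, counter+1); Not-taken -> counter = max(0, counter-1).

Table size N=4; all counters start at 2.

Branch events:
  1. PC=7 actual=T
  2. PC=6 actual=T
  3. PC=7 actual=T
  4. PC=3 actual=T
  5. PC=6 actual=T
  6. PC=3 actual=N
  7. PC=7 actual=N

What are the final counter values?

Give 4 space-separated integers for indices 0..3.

Answer: 2 2 3 1

Derivation:
Ev 1: PC=7 idx=3 pred=T actual=T -> ctr[3]=3
Ev 2: PC=6 idx=2 pred=T actual=T -> ctr[2]=3
Ev 3: PC=7 idx=3 pred=T actual=T -> ctr[3]=3
Ev 4: PC=3 idx=3 pred=T actual=T -> ctr[3]=3
Ev 5: PC=6 idx=2 pred=T actual=T -> ctr[2]=3
Ev 6: PC=3 idx=3 pred=T actual=N -> ctr[3]=2
Ev 7: PC=7 idx=3 pred=T actual=N -> ctr[3]=1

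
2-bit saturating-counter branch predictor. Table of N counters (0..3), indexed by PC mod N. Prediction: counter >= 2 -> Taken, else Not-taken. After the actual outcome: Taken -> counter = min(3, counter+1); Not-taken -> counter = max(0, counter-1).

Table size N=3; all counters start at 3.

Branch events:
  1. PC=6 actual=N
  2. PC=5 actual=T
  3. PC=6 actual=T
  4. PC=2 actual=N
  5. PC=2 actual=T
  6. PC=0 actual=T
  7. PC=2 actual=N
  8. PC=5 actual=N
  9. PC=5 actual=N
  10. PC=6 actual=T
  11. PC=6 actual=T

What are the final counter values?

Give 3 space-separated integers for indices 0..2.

Answer: 3 3 0

Derivation:
Ev 1: PC=6 idx=0 pred=T actual=N -> ctr[0]=2
Ev 2: PC=5 idx=2 pred=T actual=T -> ctr[2]=3
Ev 3: PC=6 idx=0 pred=T actual=T -> ctr[0]=3
Ev 4: PC=2 idx=2 pred=T actual=N -> ctr[2]=2
Ev 5: PC=2 idx=2 pred=T actual=T -> ctr[2]=3
Ev 6: PC=0 idx=0 pred=T actual=T -> ctr[0]=3
Ev 7: PC=2 idx=2 pred=T actual=N -> ctr[2]=2
Ev 8: PC=5 idx=2 pred=T actual=N -> ctr[2]=1
Ev 9: PC=5 idx=2 pred=N actual=N -> ctr[2]=0
Ev 10: PC=6 idx=0 pred=T actual=T -> ctr[0]=3
Ev 11: PC=6 idx=0 pred=T actual=T -> ctr[0]=3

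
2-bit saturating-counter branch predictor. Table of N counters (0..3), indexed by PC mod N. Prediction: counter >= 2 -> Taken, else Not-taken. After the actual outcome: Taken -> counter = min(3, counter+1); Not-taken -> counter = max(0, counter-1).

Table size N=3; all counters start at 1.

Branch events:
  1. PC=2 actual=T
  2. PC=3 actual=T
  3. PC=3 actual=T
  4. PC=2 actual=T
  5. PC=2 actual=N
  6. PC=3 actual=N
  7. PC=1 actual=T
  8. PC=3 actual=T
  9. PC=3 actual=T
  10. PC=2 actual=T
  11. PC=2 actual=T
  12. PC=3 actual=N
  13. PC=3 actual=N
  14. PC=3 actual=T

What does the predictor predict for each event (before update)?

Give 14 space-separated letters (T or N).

Ev 1: PC=2 idx=2 pred=N actual=T -> ctr[2]=2
Ev 2: PC=3 idx=0 pred=N actual=T -> ctr[0]=2
Ev 3: PC=3 idx=0 pred=T actual=T -> ctr[0]=3
Ev 4: PC=2 idx=2 pred=T actual=T -> ctr[2]=3
Ev 5: PC=2 idx=2 pred=T actual=N -> ctr[2]=2
Ev 6: PC=3 idx=0 pred=T actual=N -> ctr[0]=2
Ev 7: PC=1 idx=1 pred=N actual=T -> ctr[1]=2
Ev 8: PC=3 idx=0 pred=T actual=T -> ctr[0]=3
Ev 9: PC=3 idx=0 pred=T actual=T -> ctr[0]=3
Ev 10: PC=2 idx=2 pred=T actual=T -> ctr[2]=3
Ev 11: PC=2 idx=2 pred=T actual=T -> ctr[2]=3
Ev 12: PC=3 idx=0 pred=T actual=N -> ctr[0]=2
Ev 13: PC=3 idx=0 pred=T actual=N -> ctr[0]=1
Ev 14: PC=3 idx=0 pred=N actual=T -> ctr[0]=2

Answer: N N T T T T N T T T T T T N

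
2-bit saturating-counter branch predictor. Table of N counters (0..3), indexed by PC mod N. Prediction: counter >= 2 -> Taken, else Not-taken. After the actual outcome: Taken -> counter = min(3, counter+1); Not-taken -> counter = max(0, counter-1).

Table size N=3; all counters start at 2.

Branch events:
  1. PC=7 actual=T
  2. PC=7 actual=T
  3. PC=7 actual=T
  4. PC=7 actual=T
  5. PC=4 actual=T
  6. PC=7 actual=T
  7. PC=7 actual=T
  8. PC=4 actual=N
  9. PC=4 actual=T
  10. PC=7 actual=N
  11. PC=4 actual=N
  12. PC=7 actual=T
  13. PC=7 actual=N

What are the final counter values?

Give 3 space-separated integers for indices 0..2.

Answer: 2 1 2

Derivation:
Ev 1: PC=7 idx=1 pred=T actual=T -> ctr[1]=3
Ev 2: PC=7 idx=1 pred=T actual=T -> ctr[1]=3
Ev 3: PC=7 idx=1 pred=T actual=T -> ctr[1]=3
Ev 4: PC=7 idx=1 pred=T actual=T -> ctr[1]=3
Ev 5: PC=4 idx=1 pred=T actual=T -> ctr[1]=3
Ev 6: PC=7 idx=1 pred=T actual=T -> ctr[1]=3
Ev 7: PC=7 idx=1 pred=T actual=T -> ctr[1]=3
Ev 8: PC=4 idx=1 pred=T actual=N -> ctr[1]=2
Ev 9: PC=4 idx=1 pred=T actual=T -> ctr[1]=3
Ev 10: PC=7 idx=1 pred=T actual=N -> ctr[1]=2
Ev 11: PC=4 idx=1 pred=T actual=N -> ctr[1]=1
Ev 12: PC=7 idx=1 pred=N actual=T -> ctr[1]=2
Ev 13: PC=7 idx=1 pred=T actual=N -> ctr[1]=1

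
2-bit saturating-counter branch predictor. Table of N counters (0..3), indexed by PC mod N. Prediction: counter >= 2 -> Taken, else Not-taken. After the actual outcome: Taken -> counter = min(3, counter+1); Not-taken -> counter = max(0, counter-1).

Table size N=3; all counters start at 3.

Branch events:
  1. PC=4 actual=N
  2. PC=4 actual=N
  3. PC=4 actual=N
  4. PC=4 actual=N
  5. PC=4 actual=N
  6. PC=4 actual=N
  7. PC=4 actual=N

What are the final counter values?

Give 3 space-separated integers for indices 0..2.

Ev 1: PC=4 idx=1 pred=T actual=N -> ctr[1]=2
Ev 2: PC=4 idx=1 pred=T actual=N -> ctr[1]=1
Ev 3: PC=4 idx=1 pred=N actual=N -> ctr[1]=0
Ev 4: PC=4 idx=1 pred=N actual=N -> ctr[1]=0
Ev 5: PC=4 idx=1 pred=N actual=N -> ctr[1]=0
Ev 6: PC=4 idx=1 pred=N actual=N -> ctr[1]=0
Ev 7: PC=4 idx=1 pred=N actual=N -> ctr[1]=0

Answer: 3 0 3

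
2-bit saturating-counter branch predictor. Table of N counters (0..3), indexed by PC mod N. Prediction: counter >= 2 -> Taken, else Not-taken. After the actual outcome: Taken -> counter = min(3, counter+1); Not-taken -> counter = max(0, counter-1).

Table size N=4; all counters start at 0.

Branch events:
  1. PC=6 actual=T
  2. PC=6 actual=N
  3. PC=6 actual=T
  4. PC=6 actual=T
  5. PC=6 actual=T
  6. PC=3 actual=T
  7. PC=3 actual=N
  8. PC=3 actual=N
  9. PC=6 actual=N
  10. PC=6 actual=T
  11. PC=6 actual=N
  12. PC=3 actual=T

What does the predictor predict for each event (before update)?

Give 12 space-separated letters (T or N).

Ev 1: PC=6 idx=2 pred=N actual=T -> ctr[2]=1
Ev 2: PC=6 idx=2 pred=N actual=N -> ctr[2]=0
Ev 3: PC=6 idx=2 pred=N actual=T -> ctr[2]=1
Ev 4: PC=6 idx=2 pred=N actual=T -> ctr[2]=2
Ev 5: PC=6 idx=2 pred=T actual=T -> ctr[2]=3
Ev 6: PC=3 idx=3 pred=N actual=T -> ctr[3]=1
Ev 7: PC=3 idx=3 pred=N actual=N -> ctr[3]=0
Ev 8: PC=3 idx=3 pred=N actual=N -> ctr[3]=0
Ev 9: PC=6 idx=2 pred=T actual=N -> ctr[2]=2
Ev 10: PC=6 idx=2 pred=T actual=T -> ctr[2]=3
Ev 11: PC=6 idx=2 pred=T actual=N -> ctr[2]=2
Ev 12: PC=3 idx=3 pred=N actual=T -> ctr[3]=1

Answer: N N N N T N N N T T T N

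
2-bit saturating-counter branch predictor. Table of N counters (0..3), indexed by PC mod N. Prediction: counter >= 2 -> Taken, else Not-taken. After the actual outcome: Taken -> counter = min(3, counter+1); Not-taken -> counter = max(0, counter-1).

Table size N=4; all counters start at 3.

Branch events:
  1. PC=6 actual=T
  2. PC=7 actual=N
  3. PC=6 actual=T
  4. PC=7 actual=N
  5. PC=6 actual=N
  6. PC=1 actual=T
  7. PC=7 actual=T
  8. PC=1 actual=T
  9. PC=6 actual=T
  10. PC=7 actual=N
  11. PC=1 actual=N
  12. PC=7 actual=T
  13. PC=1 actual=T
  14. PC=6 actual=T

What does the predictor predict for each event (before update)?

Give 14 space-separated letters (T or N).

Ev 1: PC=6 idx=2 pred=T actual=T -> ctr[2]=3
Ev 2: PC=7 idx=3 pred=T actual=N -> ctr[3]=2
Ev 3: PC=6 idx=2 pred=T actual=T -> ctr[2]=3
Ev 4: PC=7 idx=3 pred=T actual=N -> ctr[3]=1
Ev 5: PC=6 idx=2 pred=T actual=N -> ctr[2]=2
Ev 6: PC=1 idx=1 pred=T actual=T -> ctr[1]=3
Ev 7: PC=7 idx=3 pred=N actual=T -> ctr[3]=2
Ev 8: PC=1 idx=1 pred=T actual=T -> ctr[1]=3
Ev 9: PC=6 idx=2 pred=T actual=T -> ctr[2]=3
Ev 10: PC=7 idx=3 pred=T actual=N -> ctr[3]=1
Ev 11: PC=1 idx=1 pred=T actual=N -> ctr[1]=2
Ev 12: PC=7 idx=3 pred=N actual=T -> ctr[3]=2
Ev 13: PC=1 idx=1 pred=T actual=T -> ctr[1]=3
Ev 14: PC=6 idx=2 pred=T actual=T -> ctr[2]=3

Answer: T T T T T T N T T T T N T T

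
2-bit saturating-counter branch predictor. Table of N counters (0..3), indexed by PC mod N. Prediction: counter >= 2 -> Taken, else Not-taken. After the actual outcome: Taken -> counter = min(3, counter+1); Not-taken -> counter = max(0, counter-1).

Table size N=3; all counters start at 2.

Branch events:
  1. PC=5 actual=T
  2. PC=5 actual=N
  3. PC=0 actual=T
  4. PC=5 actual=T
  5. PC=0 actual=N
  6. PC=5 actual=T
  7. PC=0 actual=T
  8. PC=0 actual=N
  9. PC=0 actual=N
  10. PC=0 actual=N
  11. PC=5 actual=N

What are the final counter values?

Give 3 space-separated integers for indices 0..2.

Ev 1: PC=5 idx=2 pred=T actual=T -> ctr[2]=3
Ev 2: PC=5 idx=2 pred=T actual=N -> ctr[2]=2
Ev 3: PC=0 idx=0 pred=T actual=T -> ctr[0]=3
Ev 4: PC=5 idx=2 pred=T actual=T -> ctr[2]=3
Ev 5: PC=0 idx=0 pred=T actual=N -> ctr[0]=2
Ev 6: PC=5 idx=2 pred=T actual=T -> ctr[2]=3
Ev 7: PC=0 idx=0 pred=T actual=T -> ctr[0]=3
Ev 8: PC=0 idx=0 pred=T actual=N -> ctr[0]=2
Ev 9: PC=0 idx=0 pred=T actual=N -> ctr[0]=1
Ev 10: PC=0 idx=0 pred=N actual=N -> ctr[0]=0
Ev 11: PC=5 idx=2 pred=T actual=N -> ctr[2]=2

Answer: 0 2 2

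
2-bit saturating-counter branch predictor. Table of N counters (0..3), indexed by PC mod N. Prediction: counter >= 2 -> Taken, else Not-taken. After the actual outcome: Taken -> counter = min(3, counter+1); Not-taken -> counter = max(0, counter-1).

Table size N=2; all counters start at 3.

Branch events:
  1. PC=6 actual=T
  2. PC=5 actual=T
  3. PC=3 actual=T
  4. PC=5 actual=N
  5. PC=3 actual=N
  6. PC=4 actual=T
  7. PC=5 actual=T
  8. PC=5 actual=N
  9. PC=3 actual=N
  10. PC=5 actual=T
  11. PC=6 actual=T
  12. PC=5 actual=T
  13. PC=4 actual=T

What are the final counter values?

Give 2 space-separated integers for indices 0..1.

Ev 1: PC=6 idx=0 pred=T actual=T -> ctr[0]=3
Ev 2: PC=5 idx=1 pred=T actual=T -> ctr[1]=3
Ev 3: PC=3 idx=1 pred=T actual=T -> ctr[1]=3
Ev 4: PC=5 idx=1 pred=T actual=N -> ctr[1]=2
Ev 5: PC=3 idx=1 pred=T actual=N -> ctr[1]=1
Ev 6: PC=4 idx=0 pred=T actual=T -> ctr[0]=3
Ev 7: PC=5 idx=1 pred=N actual=T -> ctr[1]=2
Ev 8: PC=5 idx=1 pred=T actual=N -> ctr[1]=1
Ev 9: PC=3 idx=1 pred=N actual=N -> ctr[1]=0
Ev 10: PC=5 idx=1 pred=N actual=T -> ctr[1]=1
Ev 11: PC=6 idx=0 pred=T actual=T -> ctr[0]=3
Ev 12: PC=5 idx=1 pred=N actual=T -> ctr[1]=2
Ev 13: PC=4 idx=0 pred=T actual=T -> ctr[0]=3

Answer: 3 2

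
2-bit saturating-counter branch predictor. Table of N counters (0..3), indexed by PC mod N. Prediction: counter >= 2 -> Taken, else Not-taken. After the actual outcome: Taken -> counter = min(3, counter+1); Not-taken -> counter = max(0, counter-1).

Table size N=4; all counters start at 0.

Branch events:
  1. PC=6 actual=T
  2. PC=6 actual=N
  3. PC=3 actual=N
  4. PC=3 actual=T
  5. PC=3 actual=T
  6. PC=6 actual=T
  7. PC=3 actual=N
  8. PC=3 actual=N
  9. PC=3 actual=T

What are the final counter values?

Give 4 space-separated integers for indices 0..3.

Ev 1: PC=6 idx=2 pred=N actual=T -> ctr[2]=1
Ev 2: PC=6 idx=2 pred=N actual=N -> ctr[2]=0
Ev 3: PC=3 idx=3 pred=N actual=N -> ctr[3]=0
Ev 4: PC=3 idx=3 pred=N actual=T -> ctr[3]=1
Ev 5: PC=3 idx=3 pred=N actual=T -> ctr[3]=2
Ev 6: PC=6 idx=2 pred=N actual=T -> ctr[2]=1
Ev 7: PC=3 idx=3 pred=T actual=N -> ctr[3]=1
Ev 8: PC=3 idx=3 pred=N actual=N -> ctr[3]=0
Ev 9: PC=3 idx=3 pred=N actual=T -> ctr[3]=1

Answer: 0 0 1 1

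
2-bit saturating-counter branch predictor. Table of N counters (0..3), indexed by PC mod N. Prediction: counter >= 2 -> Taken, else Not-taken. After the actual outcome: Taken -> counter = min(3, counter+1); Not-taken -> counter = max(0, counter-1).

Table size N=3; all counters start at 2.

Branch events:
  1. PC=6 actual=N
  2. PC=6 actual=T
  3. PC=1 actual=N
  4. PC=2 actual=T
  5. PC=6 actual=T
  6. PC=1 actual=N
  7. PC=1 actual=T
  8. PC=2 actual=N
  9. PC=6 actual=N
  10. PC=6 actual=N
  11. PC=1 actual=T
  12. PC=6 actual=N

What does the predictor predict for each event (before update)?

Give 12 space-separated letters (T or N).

Answer: T N T T T N N T T T N N

Derivation:
Ev 1: PC=6 idx=0 pred=T actual=N -> ctr[0]=1
Ev 2: PC=6 idx=0 pred=N actual=T -> ctr[0]=2
Ev 3: PC=1 idx=1 pred=T actual=N -> ctr[1]=1
Ev 4: PC=2 idx=2 pred=T actual=T -> ctr[2]=3
Ev 5: PC=6 idx=0 pred=T actual=T -> ctr[0]=3
Ev 6: PC=1 idx=1 pred=N actual=N -> ctr[1]=0
Ev 7: PC=1 idx=1 pred=N actual=T -> ctr[1]=1
Ev 8: PC=2 idx=2 pred=T actual=N -> ctr[2]=2
Ev 9: PC=6 idx=0 pred=T actual=N -> ctr[0]=2
Ev 10: PC=6 idx=0 pred=T actual=N -> ctr[0]=1
Ev 11: PC=1 idx=1 pred=N actual=T -> ctr[1]=2
Ev 12: PC=6 idx=0 pred=N actual=N -> ctr[0]=0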